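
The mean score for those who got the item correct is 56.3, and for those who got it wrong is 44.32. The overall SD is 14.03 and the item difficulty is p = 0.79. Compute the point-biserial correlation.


q = 1 - p = 0.21
rpb = ((M1 - M0) / SD) * sqrt(p * q)
rpb = ((56.3 - 44.32) / 14.03) * sqrt(0.79 * 0.21)
rpb = 0.3478

0.3478


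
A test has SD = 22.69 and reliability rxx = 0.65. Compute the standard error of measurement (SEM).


SEM = SD * sqrt(1 - rxx)
SEM = 22.69 * sqrt(1 - 0.65)
SEM = 22.69 * sqrt(0.35) = 22.69 * 0.591608
SEM = 13.4236

13.4236


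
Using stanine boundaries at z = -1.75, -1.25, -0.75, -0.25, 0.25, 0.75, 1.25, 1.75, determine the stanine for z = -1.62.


Stanine boundaries: [-1.75, -1.25, -0.75, -0.25, 0.25, 0.75, 1.25, 1.75]
z = -1.62
Check each boundary:
  z >= -1.75 -> could be stanine 2
  z < -1.25
  z < -0.75
  z < -0.25
  z < 0.25
  z < 0.75
  z < 1.25
  z < 1.75
Highest qualifying boundary gives stanine = 2

2


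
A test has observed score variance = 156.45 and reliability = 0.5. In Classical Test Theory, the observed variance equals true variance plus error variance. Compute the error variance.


var_true = rxx * var_obs = 0.5 * 156.45 = 78.225
var_error = var_obs - var_true
var_error = 156.45 - 78.225
var_error = 78.225

78.225


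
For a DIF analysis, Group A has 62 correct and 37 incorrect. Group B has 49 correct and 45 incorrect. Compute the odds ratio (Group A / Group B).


Odds_A = 62/37 = 1.6757
Odds_B = 49/45 = 1.0889
OR = Odds_A / Odds_B = 1.6757 / 1.0889
Exactly, OR = (62 * 45) / (37 * 49) = 2790 / 1813
OR = 1.5389

1.5389


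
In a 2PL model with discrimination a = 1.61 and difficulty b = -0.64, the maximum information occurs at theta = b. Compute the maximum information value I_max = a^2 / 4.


For 2PL, max info at theta = b = -0.64
I_max = a^2 / 4 = 1.61^2 / 4
= 2.5921 / 4
I_max = 0.648

0.648


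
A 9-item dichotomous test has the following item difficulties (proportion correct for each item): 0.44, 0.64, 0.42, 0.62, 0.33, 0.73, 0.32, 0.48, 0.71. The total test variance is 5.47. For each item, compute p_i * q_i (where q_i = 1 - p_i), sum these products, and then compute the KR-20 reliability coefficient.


For each item, compute p_i * q_i:
  Item 1: 0.44 * 0.56 = 0.2464
  Item 2: 0.64 * 0.36 = 0.2304
  Item 3: 0.42 * 0.58 = 0.2436
  Item 4: 0.62 * 0.38 = 0.2356
  Item 5: 0.33 * 0.67 = 0.2211
  Item 6: 0.73 * 0.27 = 0.1971
  Item 7: 0.32 * 0.68 = 0.2176
  Item 8: 0.48 * 0.52 = 0.2496
  Item 9: 0.71 * 0.29 = 0.2059
Sum(p_i * q_i) = 0.2464 + 0.2304 + 0.2436 + 0.2356 + 0.2211 + 0.1971 + 0.2176 + 0.2496 + 0.2059 = 2.0473
KR-20 = (k/(k-1)) * (1 - Sum(p_i*q_i) / Var_total)
= (9/8) * (1 - 2.0473/5.47)
= 1.125 * 0.6257
KR-20 = 0.7039

0.7039


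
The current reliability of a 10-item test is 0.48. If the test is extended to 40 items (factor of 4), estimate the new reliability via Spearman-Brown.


r_new = (n * rxx) / (1 + (n-1) * rxx)
r_new = (4 * 0.48) / (1 + 3 * 0.48)
r_new = 1.92 / 2.44
r_new = 0.7869

0.7869


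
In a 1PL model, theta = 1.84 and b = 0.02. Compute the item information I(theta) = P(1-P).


P = 1/(1+exp(-(1.84-0.02))) = 0.8606
I = P*(1-P) = 0.8606 * 0.1394
I = 0.12

0.12


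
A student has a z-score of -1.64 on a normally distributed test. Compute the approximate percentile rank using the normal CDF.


CDF(z) = 0.5 * (1 + erf(z/sqrt(2)))
erf(-1.1597) = -0.899
CDF = 0.0505
Percentile rank = 0.0505 * 100 = 5.05

5.05


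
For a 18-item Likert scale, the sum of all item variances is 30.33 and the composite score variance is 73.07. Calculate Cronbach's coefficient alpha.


alpha = (k/(k-1)) * (1 - sum(si^2)/s_total^2)
= (18/17) * (1 - 30.33/73.07)
alpha = 0.6193

0.6193


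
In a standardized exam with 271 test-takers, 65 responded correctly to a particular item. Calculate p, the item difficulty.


Item difficulty p = number correct / total examinees
p = 65 / 271
p = 0.2399

0.2399


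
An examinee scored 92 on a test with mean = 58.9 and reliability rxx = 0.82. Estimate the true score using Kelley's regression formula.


T_est = rxx * X + (1 - rxx) * mean
T_est = 0.82 * 92 + 0.18 * 58.9
T_est = 75.44 + 10.602
T_est = 86.042

86.042


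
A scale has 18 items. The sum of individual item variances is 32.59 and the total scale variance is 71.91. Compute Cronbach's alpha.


alpha = (k/(k-1)) * (1 - sum(si^2)/s_total^2)
= (18/17) * (1 - 32.59/71.91)
alpha = 0.579

0.579


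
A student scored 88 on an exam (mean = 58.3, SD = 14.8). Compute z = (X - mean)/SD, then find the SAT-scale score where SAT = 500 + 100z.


z = (X - mean) / SD = (88 - 58.3) / 14.8
z = 29.7 / 14.8
z = 2.0068
SAT-scale = SAT = 500 + 100z
Carry z at full precision (z = 29.7 / 14.8) into the conversion:
SAT-scale = 500 + 100 * (29.7 / 14.8) = 500 + 2970 / 14.8
SAT-scale = 500 + 200.6757
SAT-scale = 700.6757

700.6757


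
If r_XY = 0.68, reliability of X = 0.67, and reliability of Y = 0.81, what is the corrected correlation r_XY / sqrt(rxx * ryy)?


r_corrected = rxy / sqrt(rxx * ryy)
= 0.68 / sqrt(0.67 * 0.81)
= 0.68 / sqrt(0.5427)
= 0.68 / 0.736682
r_corrected = 0.9231

0.9231


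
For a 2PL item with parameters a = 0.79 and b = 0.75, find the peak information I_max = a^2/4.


For 2PL, max info at theta = b = 0.75
I_max = a^2 / 4 = 0.79^2 / 4
= 0.6241 / 4
I_max = 0.156

0.156


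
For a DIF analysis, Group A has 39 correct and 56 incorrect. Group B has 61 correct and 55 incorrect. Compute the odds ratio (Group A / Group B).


Odds_A = 39/56 = 0.6964
Odds_B = 61/55 = 1.1091
OR = Odds_A / Odds_B = 0.6964 / 1.1091
Exactly, OR = (39 * 55) / (56 * 61) = 2145 / 3416
OR = 0.6279

0.6279


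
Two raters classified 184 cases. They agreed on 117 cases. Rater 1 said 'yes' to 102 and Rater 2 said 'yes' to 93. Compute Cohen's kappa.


P_o = 117/184 = 0.63587
P_e = (102*93 + 82*91) / 33856 = 0.500591
kappa = (P_o - P_e) / (1 - P_e)
kappa = (0.63587 - 0.500591) / (1 - 0.500591)
kappa = 0.2709

0.2709


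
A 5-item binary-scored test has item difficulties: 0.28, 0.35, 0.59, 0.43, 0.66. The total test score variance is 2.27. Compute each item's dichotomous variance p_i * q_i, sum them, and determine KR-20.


For each item, compute p_i * q_i:
  Item 1: 0.28 * 0.72 = 0.2016
  Item 2: 0.35 * 0.65 = 0.2275
  Item 3: 0.59 * 0.41 = 0.2419
  Item 4: 0.43 * 0.57 = 0.2451
  Item 5: 0.66 * 0.34 = 0.2244
Sum(p_i * q_i) = 0.2016 + 0.2275 + 0.2419 + 0.2451 + 0.2244 = 1.1405
KR-20 = (k/(k-1)) * (1 - Sum(p_i*q_i) / Var_total)
= (5/4) * (1 - 1.1405/2.27)
= 1.25 * 0.4976
KR-20 = 0.622

0.622


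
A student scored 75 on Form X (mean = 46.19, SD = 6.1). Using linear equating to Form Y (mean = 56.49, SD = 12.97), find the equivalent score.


slope = SD_Y / SD_X = 12.97 / 6.1 ~ 2.1262
intercept = mean_Y - slope * mean_X = 56.49 - (12.97 / 6.1) * 46.19 ~ -41.7205
Y = slope * X + intercept. To avoid rounding drift from the rounded slope/intercept, evaluate the equivalent form Y = mean_Y + SD_Y * (X - mean_X) / SD_X at full precision:
Y = 56.49 + 12.97 * (75 - 46.19) / 6.1
Y = 56.49 + 12.97 * 28.81 / 6.1
Y = 56.49 + 373.6657 / 6.1
Y = 56.49 + 61.2567
Y = 117.7467

117.7467


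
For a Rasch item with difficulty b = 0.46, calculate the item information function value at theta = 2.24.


P = 1/(1+exp(-(2.24-0.46))) = 0.8557
I = P*(1-P) = 0.8557 * 0.1443
I = 0.1235

0.1235


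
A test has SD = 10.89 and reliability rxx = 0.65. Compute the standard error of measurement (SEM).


SEM = SD * sqrt(1 - rxx)
SEM = 10.89 * sqrt(1 - 0.65)
SEM = 10.89 * sqrt(0.35) = 10.89 * 0.591608
SEM = 6.4426

6.4426


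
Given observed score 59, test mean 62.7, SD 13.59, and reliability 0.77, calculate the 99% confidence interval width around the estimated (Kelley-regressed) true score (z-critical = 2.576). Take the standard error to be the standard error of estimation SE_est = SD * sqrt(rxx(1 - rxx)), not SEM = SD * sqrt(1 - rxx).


True score estimate = 0.77*59 + 0.23*62.7 = 59.851
SE_est = SD * sqrt(rxx * (1 - rxx)) = 13.59 * sqrt(0.77 * 0.23) = 13.59 * sqrt(0.1771) = 5.719114
CI = T_est +/- z * SE_est, so width = 2 * z * SE_est = 2 * 2.576 * 5.719114
Width = 29.4649

29.4649


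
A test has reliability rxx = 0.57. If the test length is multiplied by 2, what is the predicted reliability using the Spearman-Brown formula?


r_new = (n * rxx) / (1 + (n-1) * rxx)
r_new = (2 * 0.57) / (1 + 1 * 0.57)
r_new = 1.14 / 1.57
r_new = 0.7261

0.7261


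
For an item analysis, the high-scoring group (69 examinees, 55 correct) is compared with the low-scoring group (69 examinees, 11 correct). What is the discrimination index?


p_upper = 55/69 = 0.7971
p_lower = 11/69 = 0.1594
D = 0.7971 - 0.1594 = 0.6377

0.6377


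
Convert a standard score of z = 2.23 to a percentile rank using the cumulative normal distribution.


CDF(z) = 0.5 * (1 + erf(z/sqrt(2)))
erf(1.5768) = 0.9743
CDF = 0.9871
Percentile rank = 0.9871 * 100 = 98.71

98.71


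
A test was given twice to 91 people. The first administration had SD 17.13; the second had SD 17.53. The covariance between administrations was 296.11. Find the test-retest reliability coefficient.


r = cov(X,Y) / (SD_X * SD_Y)
r = 296.11 / (17.13 * 17.53)
r = 296.11 / 300.2889
r = 0.9861

0.9861


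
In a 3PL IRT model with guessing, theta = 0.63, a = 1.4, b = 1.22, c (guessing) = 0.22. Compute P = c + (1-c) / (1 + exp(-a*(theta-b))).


logit = 1.4*(0.63 - 1.22) = -0.826
P* = 1/(1 + exp(--0.826)) = 0.3045
P = 0.22 + (1 - 0.22) * 0.3045
P = 0.4575

0.4575


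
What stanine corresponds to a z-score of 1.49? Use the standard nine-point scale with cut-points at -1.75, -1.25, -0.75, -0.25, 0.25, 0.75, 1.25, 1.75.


Stanine boundaries: [-1.75, -1.25, -0.75, -0.25, 0.25, 0.75, 1.25, 1.75]
z = 1.49
Check each boundary:
  z >= -1.75 -> could be stanine 2
  z >= -1.25 -> could be stanine 3
  z >= -0.75 -> could be stanine 4
  z >= -0.25 -> could be stanine 5
  z >= 0.25 -> could be stanine 6
  z >= 0.75 -> could be stanine 7
  z >= 1.25 -> could be stanine 8
  z < 1.75
Highest qualifying boundary gives stanine = 8

8


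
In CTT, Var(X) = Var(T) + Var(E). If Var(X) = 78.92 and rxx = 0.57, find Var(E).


var_true = rxx * var_obs = 0.57 * 78.92 = 44.9844
var_error = var_obs - var_true
var_error = 78.92 - 44.9844
var_error = 33.9356

33.9356


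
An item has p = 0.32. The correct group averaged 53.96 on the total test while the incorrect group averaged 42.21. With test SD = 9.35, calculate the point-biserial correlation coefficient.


q = 1 - p = 0.68
rpb = ((M1 - M0) / SD) * sqrt(p * q)
rpb = ((53.96 - 42.21) / 9.35) * sqrt(0.32 * 0.68)
rpb = 0.5862

0.5862


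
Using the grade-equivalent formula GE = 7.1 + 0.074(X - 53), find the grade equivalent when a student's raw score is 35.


raw - median = 35 - 53 = -18
slope * diff = 0.074 * -18 = -1.332
GE = 7.1 + -1.332
GE = 5.768

5.768


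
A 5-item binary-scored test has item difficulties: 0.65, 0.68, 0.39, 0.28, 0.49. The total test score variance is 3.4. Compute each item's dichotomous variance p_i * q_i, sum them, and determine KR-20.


For each item, compute p_i * q_i:
  Item 1: 0.65 * 0.35 = 0.2275
  Item 2: 0.68 * 0.32 = 0.2176
  Item 3: 0.39 * 0.61 = 0.2379
  Item 4: 0.28 * 0.72 = 0.2016
  Item 5: 0.49 * 0.51 = 0.2499
Sum(p_i * q_i) = 0.2275 + 0.2176 + 0.2379 + 0.2016 + 0.2499 = 1.1345
KR-20 = (k/(k-1)) * (1 - Sum(p_i*q_i) / Var_total)
= (5/4) * (1 - 1.1345/3.4)
= 1.25 * 0.6663
KR-20 = 0.8329

0.8329


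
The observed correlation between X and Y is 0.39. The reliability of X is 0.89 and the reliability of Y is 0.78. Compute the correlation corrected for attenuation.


r_corrected = rxy / sqrt(rxx * ryy)
= 0.39 / sqrt(0.89 * 0.78)
= 0.39 / sqrt(0.6942)
= 0.39 / 0.833187
r_corrected = 0.4681

0.4681


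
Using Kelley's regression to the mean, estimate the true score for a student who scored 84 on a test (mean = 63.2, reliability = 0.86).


T_est = rxx * X + (1 - rxx) * mean
T_est = 0.86 * 84 + 0.14 * 63.2
T_est = 72.24 + 8.848
T_est = 81.088

81.088


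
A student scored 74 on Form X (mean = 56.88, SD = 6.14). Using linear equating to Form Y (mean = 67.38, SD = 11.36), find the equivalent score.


slope = SD_Y / SD_X = 11.36 / 6.14 ~ 1.8502
intercept = mean_Y - slope * mean_X = 67.38 - (11.36 / 6.14) * 56.88 ~ -37.8573
Y = slope * X + intercept. To avoid rounding drift from the rounded slope/intercept, evaluate the equivalent form Y = mean_Y + SD_Y * (X - mean_X) / SD_X at full precision:
Y = 67.38 + 11.36 * (74 - 56.88) / 6.14
Y = 67.38 + 11.36 * 17.12 / 6.14
Y = 67.38 + 194.4832 / 6.14
Y = 67.38 + 31.6748
Y = 99.0548

99.0548


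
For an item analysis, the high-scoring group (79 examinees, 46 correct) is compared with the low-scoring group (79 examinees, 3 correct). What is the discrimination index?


p_upper = 46/79 = 0.5823
p_lower = 3/79 = 0.038
D = 0.5823 - 0.038 = 0.5443

0.5443


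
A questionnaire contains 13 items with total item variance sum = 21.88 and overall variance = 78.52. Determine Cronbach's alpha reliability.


alpha = (k/(k-1)) * (1 - sum(si^2)/s_total^2)
= (13/12) * (1 - 21.88/78.52)
alpha = 0.7815

0.7815


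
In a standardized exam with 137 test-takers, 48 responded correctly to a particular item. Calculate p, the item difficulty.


Item difficulty p = number correct / total examinees
p = 48 / 137
p = 0.3504

0.3504


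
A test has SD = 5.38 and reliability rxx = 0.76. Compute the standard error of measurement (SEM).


SEM = SD * sqrt(1 - rxx)
SEM = 5.38 * sqrt(1 - 0.76)
SEM = 5.38 * sqrt(0.24) = 5.38 * 0.489898
SEM = 2.6357

2.6357


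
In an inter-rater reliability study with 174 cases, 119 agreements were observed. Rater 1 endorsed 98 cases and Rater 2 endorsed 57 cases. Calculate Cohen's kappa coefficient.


P_o = 119/174 = 0.683908
P_e = (98*57 + 76*117) / 30276 = 0.478201
kappa = (P_o - P_e) / (1 - P_e)
kappa = (0.683908 - 0.478201) / (1 - 0.478201)
kappa = 0.3942

0.3942


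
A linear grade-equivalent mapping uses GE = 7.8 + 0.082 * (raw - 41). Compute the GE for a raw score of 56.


raw - median = 56 - 41 = 15
slope * diff = 0.082 * 15 = 1.23
GE = 7.8 + 1.23
GE = 9.03

9.03


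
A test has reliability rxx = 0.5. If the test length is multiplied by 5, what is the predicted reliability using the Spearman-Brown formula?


r_new = (n * rxx) / (1 + (n-1) * rxx)
r_new = (5 * 0.5) / (1 + 4 * 0.5)
r_new = 2.5 / 3.0
r_new = 0.8333

0.8333


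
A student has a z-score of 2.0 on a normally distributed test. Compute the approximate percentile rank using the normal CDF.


CDF(z) = 0.5 * (1 + erf(z/sqrt(2)))
erf(1.4142) = 0.9545
CDF = 0.9772
Percentile rank = 0.9772 * 100 = 97.72

97.72


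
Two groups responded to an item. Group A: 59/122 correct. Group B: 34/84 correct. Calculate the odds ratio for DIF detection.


Odds_A = 59/63 = 0.9365
Odds_B = 34/50 = 0.68
OR = Odds_A / Odds_B = 0.9365 / 0.68
Exactly, OR = (59 * 50) / (63 * 34) = 2950 / 2142
OR = 1.3772

1.3772


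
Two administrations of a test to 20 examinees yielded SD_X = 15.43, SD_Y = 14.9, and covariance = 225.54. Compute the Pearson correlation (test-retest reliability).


r = cov(X,Y) / (SD_X * SD_Y)
r = 225.54 / (15.43 * 14.9)
r = 225.54 / 229.907
r = 0.981

0.981


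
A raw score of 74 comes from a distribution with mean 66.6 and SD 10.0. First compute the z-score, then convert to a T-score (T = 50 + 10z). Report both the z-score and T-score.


z = (X - mean) / SD = (74 - 66.6) / 10.0
z = 7.4 / 10.0
z = 0.74
T-score = T = 50 + 10z
Carry z at full precision (z = 7.4 / 10.0) into the conversion:
T-score = 50 + 10 * (7.4 / 10.0) = 50 + 74 / 10.0
T-score = 50 + 7.4
T-score = 57.4

57.4


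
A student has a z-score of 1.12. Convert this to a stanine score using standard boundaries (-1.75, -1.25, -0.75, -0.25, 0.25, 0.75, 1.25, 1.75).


Stanine boundaries: [-1.75, -1.25, -0.75, -0.25, 0.25, 0.75, 1.25, 1.75]
z = 1.12
Check each boundary:
  z >= -1.75 -> could be stanine 2
  z >= -1.25 -> could be stanine 3
  z >= -0.75 -> could be stanine 4
  z >= -0.25 -> could be stanine 5
  z >= 0.25 -> could be stanine 6
  z >= 0.75 -> could be stanine 7
  z < 1.25
  z < 1.75
Highest qualifying boundary gives stanine = 7

7


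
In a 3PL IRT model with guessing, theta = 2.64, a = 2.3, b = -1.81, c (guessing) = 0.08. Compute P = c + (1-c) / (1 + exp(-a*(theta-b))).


logit = 2.3*(2.64 - -1.81) = 10.235
P* = 1/(1 + exp(-10.235)) = 1.0
P = 0.08 + (1 - 0.08) * 1.0
P = 1.0

1.0


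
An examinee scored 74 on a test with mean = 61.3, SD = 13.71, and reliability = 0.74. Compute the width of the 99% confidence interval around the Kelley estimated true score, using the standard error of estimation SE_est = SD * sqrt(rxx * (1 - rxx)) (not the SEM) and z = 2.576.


True score estimate = 0.74*74 + 0.26*61.3 = 70.698
SE_est = SD * sqrt(rxx * (1 - rxx)) = 13.71 * sqrt(0.74 * 0.26) = 13.71 * sqrt(0.1924) = 6.013675
CI = T_est +/- z * SE_est, so width = 2 * z * SE_est = 2 * 2.576 * 6.013675
Width = 30.9825

30.9825


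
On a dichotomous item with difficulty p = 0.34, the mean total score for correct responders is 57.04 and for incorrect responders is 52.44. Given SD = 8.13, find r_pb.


q = 1 - p = 0.66
rpb = ((M1 - M0) / SD) * sqrt(p * q)
rpb = ((57.04 - 52.44) / 8.13) * sqrt(0.34 * 0.66)
rpb = 0.268

0.268


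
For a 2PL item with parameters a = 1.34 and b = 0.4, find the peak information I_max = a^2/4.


For 2PL, max info at theta = b = 0.4
I_max = a^2 / 4 = 1.34^2 / 4
= 1.7956 / 4
I_max = 0.4489

0.4489


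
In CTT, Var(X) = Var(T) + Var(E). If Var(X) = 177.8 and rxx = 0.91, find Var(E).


var_true = rxx * var_obs = 0.91 * 177.8 = 161.798
var_error = var_obs - var_true
var_error = 177.8 - 161.798
var_error = 16.002

16.002


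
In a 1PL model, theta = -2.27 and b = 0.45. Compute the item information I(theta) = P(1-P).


P = 1/(1+exp(-(-2.27-0.45))) = 0.0618
I = P*(1-P) = 0.0618 * 0.9382
I = 0.058

0.058


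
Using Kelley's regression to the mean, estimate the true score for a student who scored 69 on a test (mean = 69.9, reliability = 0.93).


T_est = rxx * X + (1 - rxx) * mean
T_est = 0.93 * 69 + 0.07 * 69.9
T_est = 64.17 + 4.893
T_est = 69.063

69.063


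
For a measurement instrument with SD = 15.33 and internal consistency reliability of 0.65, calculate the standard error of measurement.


SEM = SD * sqrt(1 - rxx)
SEM = 15.33 * sqrt(1 - 0.65)
SEM = 15.33 * sqrt(0.35) = 15.33 * 0.591608
SEM = 9.0694

9.0694


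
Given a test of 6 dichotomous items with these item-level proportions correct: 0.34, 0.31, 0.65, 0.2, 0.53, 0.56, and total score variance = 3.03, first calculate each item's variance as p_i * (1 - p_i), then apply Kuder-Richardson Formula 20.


For each item, compute p_i * q_i:
  Item 1: 0.34 * 0.66 = 0.2244
  Item 2: 0.31 * 0.69 = 0.2139
  Item 3: 0.65 * 0.35 = 0.2275
  Item 4: 0.2 * 0.8 = 0.16
  Item 5: 0.53 * 0.47 = 0.2491
  Item 6: 0.56 * 0.44 = 0.2464
Sum(p_i * q_i) = 0.2244 + 0.2139 + 0.2275 + 0.16 + 0.2491 + 0.2464 = 1.3213
KR-20 = (k/(k-1)) * (1 - Sum(p_i*q_i) / Var_total)
= (6/5) * (1 - 1.3213/3.03)
= 1.2 * 0.5639
KR-20 = 0.6767

0.6767


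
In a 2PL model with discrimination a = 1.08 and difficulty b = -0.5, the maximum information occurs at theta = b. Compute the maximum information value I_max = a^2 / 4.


For 2PL, max info at theta = b = -0.5
I_max = a^2 / 4 = 1.08^2 / 4
= 1.1664 / 4
I_max = 0.2916

0.2916


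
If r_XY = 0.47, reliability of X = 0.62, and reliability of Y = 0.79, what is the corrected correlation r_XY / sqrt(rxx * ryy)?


r_corrected = rxy / sqrt(rxx * ryy)
= 0.47 / sqrt(0.62 * 0.79)
= 0.47 / sqrt(0.4898)
= 0.47 / 0.699857
r_corrected = 0.6716

0.6716


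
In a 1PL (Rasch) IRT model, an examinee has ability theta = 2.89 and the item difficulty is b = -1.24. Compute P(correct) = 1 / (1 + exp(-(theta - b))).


theta - b = 2.89 - -1.24 = 4.13
exp(-(theta - b)) = exp(-4.13) = 0.0161
P = 1 / (1 + 0.0161)
P = 0.9842

0.9842


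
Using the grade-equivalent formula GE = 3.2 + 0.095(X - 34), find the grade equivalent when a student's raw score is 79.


raw - median = 79 - 34 = 45
slope * diff = 0.095 * 45 = 4.275
GE = 3.2 + 4.275
GE = 7.475

7.475


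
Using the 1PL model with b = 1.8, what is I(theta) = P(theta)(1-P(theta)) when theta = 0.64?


P = 1/(1+exp(-(0.64-1.8))) = 0.2387
I = P*(1-P) = 0.2387 * 0.7613
I = 0.1817

0.1817


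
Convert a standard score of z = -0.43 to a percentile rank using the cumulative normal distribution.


CDF(z) = 0.5 * (1 + erf(z/sqrt(2)))
erf(-0.3041) = -0.3328
CDF = 0.3336
Percentile rank = 0.3336 * 100 = 33.36

33.36


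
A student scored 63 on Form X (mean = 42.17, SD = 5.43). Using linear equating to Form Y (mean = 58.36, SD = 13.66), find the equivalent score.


slope = SD_Y / SD_X = 13.66 / 5.43 ~ 2.5157
intercept = mean_Y - slope * mean_X = 58.36 - (13.66 / 5.43) * 42.17 ~ -47.7251
Y = slope * X + intercept. To avoid rounding drift from the rounded slope/intercept, evaluate the equivalent form Y = mean_Y + SD_Y * (X - mean_X) / SD_X at full precision:
Y = 58.36 + 13.66 * (63 - 42.17) / 5.43
Y = 58.36 + 13.66 * 20.83 / 5.43
Y = 58.36 + 284.5378 / 5.43
Y = 58.36 + 52.4011
Y = 110.7611

110.7611


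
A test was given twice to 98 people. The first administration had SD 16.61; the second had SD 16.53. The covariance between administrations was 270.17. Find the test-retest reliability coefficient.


r = cov(X,Y) / (SD_X * SD_Y)
r = 270.17 / (16.61 * 16.53)
r = 270.17 / 274.5633
r = 0.984

0.984


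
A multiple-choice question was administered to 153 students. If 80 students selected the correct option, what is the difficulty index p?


Item difficulty p = number correct / total examinees
p = 80 / 153
p = 0.5229

0.5229


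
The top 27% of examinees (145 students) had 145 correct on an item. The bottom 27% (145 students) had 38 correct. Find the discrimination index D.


p_upper = 145/145 = 1.0
p_lower = 38/145 = 0.2621
D = 1.0 - 0.2621 = 0.7379

0.7379


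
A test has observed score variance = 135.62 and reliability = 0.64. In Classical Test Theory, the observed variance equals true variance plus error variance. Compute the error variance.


var_true = rxx * var_obs = 0.64 * 135.62 = 86.7968
var_error = var_obs - var_true
var_error = 135.62 - 86.7968
var_error = 48.8232

48.8232


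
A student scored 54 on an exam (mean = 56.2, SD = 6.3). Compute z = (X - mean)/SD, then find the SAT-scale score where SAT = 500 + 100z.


z = (X - mean) / SD = (54 - 56.2) / 6.3
z = -2.2 / 6.3
z = -0.3492
SAT-scale = SAT = 500 + 100z
Carry z at full precision (z = -2.2 / 6.3) into the conversion:
SAT-scale = 500 + 100 * (-2.2 / 6.3) = 500 + -220 / 6.3
SAT-scale = 500 + -34.9206
SAT-scale = 465.0794

465.0794


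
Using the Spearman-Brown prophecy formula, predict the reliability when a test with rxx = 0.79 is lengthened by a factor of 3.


r_new = (n * rxx) / (1 + (n-1) * rxx)
r_new = (3 * 0.79) / (1 + 2 * 0.79)
r_new = 2.37 / 2.58
r_new = 0.9186

0.9186


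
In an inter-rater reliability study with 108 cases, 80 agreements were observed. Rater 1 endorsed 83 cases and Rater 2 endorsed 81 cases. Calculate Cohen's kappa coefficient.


P_o = 80/108 = 0.740741
P_e = (83*81 + 25*27) / 11664 = 0.634259
kappa = (P_o - P_e) / (1 - P_e)
kappa = (0.740741 - 0.634259) / (1 - 0.634259)
kappa = 0.2911

0.2911


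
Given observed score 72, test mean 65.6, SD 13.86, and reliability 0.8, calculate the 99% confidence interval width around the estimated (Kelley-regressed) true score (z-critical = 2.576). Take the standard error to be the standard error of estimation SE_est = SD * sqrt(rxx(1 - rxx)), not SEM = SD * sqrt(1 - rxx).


True score estimate = 0.8*72 + 0.2*65.6 = 70.72
SE_est = SD * sqrt(rxx * (1 - rxx)) = 13.86 * sqrt(0.8 * 0.2) = 13.86 * sqrt(0.16) = 5.544
CI = T_est +/- z * SE_est, so width = 2 * z * SE_est = 2 * 2.576 * 5.544
Width = 28.5627

28.5627


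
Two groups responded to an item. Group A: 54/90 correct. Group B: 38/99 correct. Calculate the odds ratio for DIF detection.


Odds_A = 54/36 = 1.5
Odds_B = 38/61 = 0.623
OR = Odds_A / Odds_B = 1.5 / 0.623
Exactly, OR = (54 * 61) / (36 * 38) = 3294 / 1368
OR = 2.4079

2.4079


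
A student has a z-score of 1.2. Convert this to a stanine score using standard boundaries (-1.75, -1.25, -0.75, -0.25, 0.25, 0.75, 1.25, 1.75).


Stanine boundaries: [-1.75, -1.25, -0.75, -0.25, 0.25, 0.75, 1.25, 1.75]
z = 1.2
Check each boundary:
  z >= -1.75 -> could be stanine 2
  z >= -1.25 -> could be stanine 3
  z >= -0.75 -> could be stanine 4
  z >= -0.25 -> could be stanine 5
  z >= 0.25 -> could be stanine 6
  z >= 0.75 -> could be stanine 7
  z < 1.25
  z < 1.75
Highest qualifying boundary gives stanine = 7

7


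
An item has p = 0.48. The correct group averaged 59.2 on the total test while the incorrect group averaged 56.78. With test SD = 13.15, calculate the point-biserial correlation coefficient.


q = 1 - p = 0.52
rpb = ((M1 - M0) / SD) * sqrt(p * q)
rpb = ((59.2 - 56.78) / 13.15) * sqrt(0.48 * 0.52)
rpb = 0.0919

0.0919


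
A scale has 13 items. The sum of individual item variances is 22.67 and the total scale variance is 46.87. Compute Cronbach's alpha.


alpha = (k/(k-1)) * (1 - sum(si^2)/s_total^2)
= (13/12) * (1 - 22.67/46.87)
alpha = 0.5593

0.5593


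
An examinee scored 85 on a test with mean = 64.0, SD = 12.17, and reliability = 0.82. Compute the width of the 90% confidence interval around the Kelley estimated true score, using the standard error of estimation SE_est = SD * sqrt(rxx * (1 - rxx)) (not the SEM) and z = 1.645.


True score estimate = 0.82*85 + 0.18*64.0 = 81.22
SE_est = SD * sqrt(rxx * (1 - rxx)) = 12.17 * sqrt(0.82 * 0.18) = 12.17 * sqrt(0.1476) = 4.675561
CI = T_est +/- z * SE_est, so width = 2 * z * SE_est = 2 * 1.645 * 4.675561
Width = 15.3826

15.3826


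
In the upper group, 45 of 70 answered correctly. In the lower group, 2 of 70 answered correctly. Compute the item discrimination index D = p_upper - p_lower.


p_upper = 45/70 = 0.6429
p_lower = 2/70 = 0.0286
D = 0.6429 - 0.0286 = 0.6143

0.6143


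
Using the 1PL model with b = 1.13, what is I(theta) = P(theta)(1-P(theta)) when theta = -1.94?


P = 1/(1+exp(-(-1.94-1.13))) = 0.0444
I = P*(1-P) = 0.0444 * 0.9556
I = 0.0424

0.0424


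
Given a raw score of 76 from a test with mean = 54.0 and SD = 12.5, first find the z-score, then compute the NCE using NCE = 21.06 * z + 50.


z = (X - mean) / SD = (76 - 54.0) / 12.5
z = 22.0 / 12.5
z = 1.76
NCE = NCE = 21.06z + 50
Carry z at full precision (z = 22.0 / 12.5) into the conversion:
NCE = 21.06 * (22.0 / 12.5) + 50 = 463.32 / 12.5 + 50
NCE = 37.0656 + 50
NCE = 87.0656

87.0656


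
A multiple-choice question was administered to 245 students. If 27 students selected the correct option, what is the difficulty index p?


Item difficulty p = number correct / total examinees
p = 27 / 245
p = 0.1102

0.1102


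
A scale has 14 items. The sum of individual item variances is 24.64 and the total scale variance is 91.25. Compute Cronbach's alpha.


alpha = (k/(k-1)) * (1 - sum(si^2)/s_total^2)
= (14/13) * (1 - 24.64/91.25)
alpha = 0.7861

0.7861


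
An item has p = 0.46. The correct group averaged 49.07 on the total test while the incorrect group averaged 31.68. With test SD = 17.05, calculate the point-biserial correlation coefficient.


q = 1 - p = 0.54
rpb = ((M1 - M0) / SD) * sqrt(p * q)
rpb = ((49.07 - 31.68) / 17.05) * sqrt(0.46 * 0.54)
rpb = 0.5083

0.5083


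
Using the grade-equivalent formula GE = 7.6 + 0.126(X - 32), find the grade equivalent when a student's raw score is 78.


raw - median = 78 - 32 = 46
slope * diff = 0.126 * 46 = 5.796
GE = 7.6 + 5.796
GE = 13.396

13.396


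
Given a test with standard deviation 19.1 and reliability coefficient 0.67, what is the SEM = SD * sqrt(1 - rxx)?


SEM = SD * sqrt(1 - rxx)
SEM = 19.1 * sqrt(1 - 0.67)
SEM = 19.1 * sqrt(0.33) = 19.1 * 0.574456
SEM = 10.9721

10.9721


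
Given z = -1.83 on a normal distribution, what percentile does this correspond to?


CDF(z) = 0.5 * (1 + erf(z/sqrt(2)))
erf(-1.294) = -0.9328
CDF = 0.0336
Percentile rank = 0.0336 * 100 = 3.36

3.36


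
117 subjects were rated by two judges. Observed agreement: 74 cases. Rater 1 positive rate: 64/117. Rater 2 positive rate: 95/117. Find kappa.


P_o = 74/117 = 0.632479
P_e = (64*95 + 53*22) / 13689 = 0.52933
kappa = (P_o - P_e) / (1 - P_e)
kappa = (0.632479 - 0.52933) / (1 - 0.52933)
kappa = 0.2192

0.2192


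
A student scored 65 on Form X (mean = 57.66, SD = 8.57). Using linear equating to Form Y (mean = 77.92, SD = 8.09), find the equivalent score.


slope = SD_Y / SD_X = 8.09 / 8.57 ~ 0.944
intercept = mean_Y - slope * mean_X = 77.92 - (8.09 / 8.57) * 57.66 ~ 23.4895
Y = slope * X + intercept. To avoid rounding drift from the rounded slope/intercept, evaluate the equivalent form Y = mean_Y + SD_Y * (X - mean_X) / SD_X at full precision:
Y = 77.92 + 8.09 * (65 - 57.66) / 8.57
Y = 77.92 + 8.09 * 7.34 / 8.57
Y = 77.92 + 59.3806 / 8.57
Y = 77.92 + 6.9289
Y = 84.8489

84.8489


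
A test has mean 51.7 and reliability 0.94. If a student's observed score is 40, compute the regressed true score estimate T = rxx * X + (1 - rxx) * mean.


T_est = rxx * X + (1 - rxx) * mean
T_est = 0.94 * 40 + 0.06 * 51.7
T_est = 37.6 + 3.102
T_est = 40.702

40.702


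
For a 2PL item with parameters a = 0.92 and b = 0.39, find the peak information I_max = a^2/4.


For 2PL, max info at theta = b = 0.39
I_max = a^2 / 4 = 0.92^2 / 4
= 0.8464 / 4
I_max = 0.2116

0.2116


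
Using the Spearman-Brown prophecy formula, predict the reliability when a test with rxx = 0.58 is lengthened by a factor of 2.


r_new = (n * rxx) / (1 + (n-1) * rxx)
r_new = (2 * 0.58) / (1 + 1 * 0.58)
r_new = 1.16 / 1.58
r_new = 0.7342

0.7342


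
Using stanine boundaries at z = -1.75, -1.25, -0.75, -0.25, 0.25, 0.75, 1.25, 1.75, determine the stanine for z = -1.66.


Stanine boundaries: [-1.75, -1.25, -0.75, -0.25, 0.25, 0.75, 1.25, 1.75]
z = -1.66
Check each boundary:
  z >= -1.75 -> could be stanine 2
  z < -1.25
  z < -0.75
  z < -0.25
  z < 0.25
  z < 0.75
  z < 1.25
  z < 1.75
Highest qualifying boundary gives stanine = 2

2


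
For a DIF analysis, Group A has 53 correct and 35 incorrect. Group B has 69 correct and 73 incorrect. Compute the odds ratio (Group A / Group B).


Odds_A = 53/35 = 1.5143
Odds_B = 69/73 = 0.9452
OR = Odds_A / Odds_B = 1.5143 / 0.9452
Exactly, OR = (53 * 73) / (35 * 69) = 3869 / 2415
OR = 1.6021

1.6021


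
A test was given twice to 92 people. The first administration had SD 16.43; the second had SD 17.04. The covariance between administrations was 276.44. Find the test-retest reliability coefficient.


r = cov(X,Y) / (SD_X * SD_Y)
r = 276.44 / (16.43 * 17.04)
r = 276.44 / 279.9672
r = 0.9874

0.9874


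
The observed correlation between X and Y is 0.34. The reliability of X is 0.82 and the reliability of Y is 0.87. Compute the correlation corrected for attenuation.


r_corrected = rxy / sqrt(rxx * ryy)
= 0.34 / sqrt(0.82 * 0.87)
= 0.34 / sqrt(0.7134)
= 0.34 / 0.84463
r_corrected = 0.4025

0.4025


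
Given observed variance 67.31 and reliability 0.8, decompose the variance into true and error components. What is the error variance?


var_true = rxx * var_obs = 0.8 * 67.31 = 53.848
var_error = var_obs - var_true
var_error = 67.31 - 53.848
var_error = 13.462

13.462


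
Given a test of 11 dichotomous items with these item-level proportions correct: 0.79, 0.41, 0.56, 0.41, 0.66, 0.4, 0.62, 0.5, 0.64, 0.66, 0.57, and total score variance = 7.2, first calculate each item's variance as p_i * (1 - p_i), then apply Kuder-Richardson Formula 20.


For each item, compute p_i * q_i:
  Item 1: 0.79 * 0.21 = 0.1659
  Item 2: 0.41 * 0.59 = 0.2419
  Item 3: 0.56 * 0.44 = 0.2464
  Item 4: 0.41 * 0.59 = 0.2419
  Item 5: 0.66 * 0.34 = 0.2244
  Item 6: 0.4 * 0.6 = 0.24
  Item 7: 0.62 * 0.38 = 0.2356
  Item 8: 0.5 * 0.5 = 0.25
  Item 9: 0.64 * 0.36 = 0.2304
  Item 10: 0.66 * 0.34 = 0.2244
  Item 11: 0.57 * 0.43 = 0.2451
Sum(p_i * q_i) = 0.1659 + 0.2419 + 0.2464 + 0.2419 + 0.2244 + 0.24 + 0.2356 + 0.25 + 0.2304 + 0.2244 + 0.2451 = 2.546
KR-20 = (k/(k-1)) * (1 - Sum(p_i*q_i) / Var_total)
= (11/10) * (1 - 2.546/7.2)
= 1.1 * 0.6464
KR-20 = 0.711

0.711


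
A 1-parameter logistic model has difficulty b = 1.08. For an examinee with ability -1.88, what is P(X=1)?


theta - b = -1.88 - 1.08 = -2.96
exp(-(theta - b)) = exp(2.96) = 19.298
P = 1 / (1 + 19.298)
P = 0.0493

0.0493


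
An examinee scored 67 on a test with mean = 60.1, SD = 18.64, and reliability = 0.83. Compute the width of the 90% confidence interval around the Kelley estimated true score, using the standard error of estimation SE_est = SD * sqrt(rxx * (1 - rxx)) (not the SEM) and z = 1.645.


True score estimate = 0.83*67 + 0.17*60.1 = 65.827
SE_est = SD * sqrt(rxx * (1 - rxx)) = 18.64 * sqrt(0.83 * 0.17) = 18.64 * sqrt(0.1411) = 7.001795
CI = T_est +/- z * SE_est, so width = 2 * z * SE_est = 2 * 1.645 * 7.001795
Width = 23.0359

23.0359


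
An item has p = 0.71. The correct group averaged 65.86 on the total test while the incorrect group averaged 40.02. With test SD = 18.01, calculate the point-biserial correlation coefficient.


q = 1 - p = 0.29
rpb = ((M1 - M0) / SD) * sqrt(p * q)
rpb = ((65.86 - 40.02) / 18.01) * sqrt(0.71 * 0.29)
rpb = 0.651

0.651


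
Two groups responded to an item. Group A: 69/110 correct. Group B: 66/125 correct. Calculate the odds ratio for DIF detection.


Odds_A = 69/41 = 1.6829
Odds_B = 66/59 = 1.1186
OR = Odds_A / Odds_B = 1.6829 / 1.1186
Exactly, OR = (69 * 59) / (41 * 66) = 4071 / 2706
OR = 1.5044

1.5044


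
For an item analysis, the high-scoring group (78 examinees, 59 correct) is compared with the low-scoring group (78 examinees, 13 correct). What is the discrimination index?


p_upper = 59/78 = 0.7564
p_lower = 13/78 = 0.1667
D = 0.7564 - 0.1667 = 0.5897

0.5897


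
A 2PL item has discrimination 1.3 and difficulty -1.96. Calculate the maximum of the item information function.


For 2PL, max info at theta = b = -1.96
I_max = a^2 / 4 = 1.3^2 / 4
= 1.69 / 4
I_max = 0.4225

0.4225


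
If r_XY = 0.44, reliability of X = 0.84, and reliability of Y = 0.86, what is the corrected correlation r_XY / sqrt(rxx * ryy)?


r_corrected = rxy / sqrt(rxx * ryy)
= 0.44 / sqrt(0.84 * 0.86)
= 0.44 / sqrt(0.7224)
= 0.44 / 0.849941
r_corrected = 0.5177

0.5177


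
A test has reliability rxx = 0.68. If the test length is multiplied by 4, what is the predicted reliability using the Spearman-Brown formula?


r_new = (n * rxx) / (1 + (n-1) * rxx)
r_new = (4 * 0.68) / (1 + 3 * 0.68)
r_new = 2.72 / 3.04
r_new = 0.8947

0.8947


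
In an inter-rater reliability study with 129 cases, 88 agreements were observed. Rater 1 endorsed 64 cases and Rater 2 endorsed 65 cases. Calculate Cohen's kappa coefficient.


P_o = 88/129 = 0.682171
P_e = (64*65 + 65*64) / 16641 = 0.49997
kappa = (P_o - P_e) / (1 - P_e)
kappa = (0.682171 - 0.49997) / (1 - 0.49997)
kappa = 0.3644

0.3644


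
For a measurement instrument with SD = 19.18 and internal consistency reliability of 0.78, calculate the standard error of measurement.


SEM = SD * sqrt(1 - rxx)
SEM = 19.18 * sqrt(1 - 0.78)
SEM = 19.18 * sqrt(0.22) = 19.18 * 0.469042
SEM = 8.9962

8.9962


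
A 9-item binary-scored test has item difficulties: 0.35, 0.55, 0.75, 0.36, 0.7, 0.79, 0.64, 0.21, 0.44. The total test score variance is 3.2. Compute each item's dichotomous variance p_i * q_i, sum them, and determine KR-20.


For each item, compute p_i * q_i:
  Item 1: 0.35 * 0.65 = 0.2275
  Item 2: 0.55 * 0.45 = 0.2475
  Item 3: 0.75 * 0.25 = 0.1875
  Item 4: 0.36 * 0.64 = 0.2304
  Item 5: 0.7 * 0.3 = 0.21
  Item 6: 0.79 * 0.21 = 0.1659
  Item 7: 0.64 * 0.36 = 0.2304
  Item 8: 0.21 * 0.79 = 0.1659
  Item 9: 0.44 * 0.56 = 0.2464
Sum(p_i * q_i) = 0.2275 + 0.2475 + 0.1875 + 0.2304 + 0.21 + 0.1659 + 0.2304 + 0.1659 + 0.2464 = 1.9115
KR-20 = (k/(k-1)) * (1 - Sum(p_i*q_i) / Var_total)
= (9/8) * (1 - 1.9115/3.2)
= 1.125 * 0.4027
KR-20 = 0.453

0.453


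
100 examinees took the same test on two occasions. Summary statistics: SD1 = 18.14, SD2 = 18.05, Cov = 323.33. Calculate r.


r = cov(X,Y) / (SD_X * SD_Y)
r = 323.33 / (18.14 * 18.05)
r = 323.33 / 327.427
r = 0.9875

0.9875


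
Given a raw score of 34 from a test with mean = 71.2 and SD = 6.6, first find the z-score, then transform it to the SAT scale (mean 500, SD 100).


z = (X - mean) / SD = (34 - 71.2) / 6.6
z = -37.2 / 6.6
z = -5.6364
SAT-scale = SAT = 500 + 100z
Carry z at full precision (z = -37.2 / 6.6) into the conversion:
SAT-scale = 500 + 100 * (-37.2 / 6.6) = 500 + -3720 / 6.6
SAT-scale = 500 + -563.6364
SAT-scale = -63.6364

-63.6364


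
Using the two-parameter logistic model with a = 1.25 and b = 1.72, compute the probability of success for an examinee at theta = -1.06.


a*(theta - b) = 1.25 * (-1.06 - 1.72) = -3.475
exp(--3.475) = 32.2978
P = 1 / (1 + 32.2978)
P = 0.03

0.03


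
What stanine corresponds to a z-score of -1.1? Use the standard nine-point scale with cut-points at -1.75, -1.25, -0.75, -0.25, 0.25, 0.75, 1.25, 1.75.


Stanine boundaries: [-1.75, -1.25, -0.75, -0.25, 0.25, 0.75, 1.25, 1.75]
z = -1.1
Check each boundary:
  z >= -1.75 -> could be stanine 2
  z >= -1.25 -> could be stanine 3
  z < -0.75
  z < -0.25
  z < 0.25
  z < 0.75
  z < 1.25
  z < 1.75
Highest qualifying boundary gives stanine = 3

3


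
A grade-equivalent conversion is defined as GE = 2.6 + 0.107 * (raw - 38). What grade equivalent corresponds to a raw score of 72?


raw - median = 72 - 38 = 34
slope * diff = 0.107 * 34 = 3.638
GE = 2.6 + 3.638
GE = 6.238

6.238


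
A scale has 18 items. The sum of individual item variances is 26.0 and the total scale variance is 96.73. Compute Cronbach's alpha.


alpha = (k/(k-1)) * (1 - sum(si^2)/s_total^2)
= (18/17) * (1 - 26.0/96.73)
alpha = 0.7742

0.7742


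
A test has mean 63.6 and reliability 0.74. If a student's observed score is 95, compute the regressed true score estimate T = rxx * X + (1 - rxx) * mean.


T_est = rxx * X + (1 - rxx) * mean
T_est = 0.74 * 95 + 0.26 * 63.6
T_est = 70.3 + 16.536
T_est = 86.836

86.836


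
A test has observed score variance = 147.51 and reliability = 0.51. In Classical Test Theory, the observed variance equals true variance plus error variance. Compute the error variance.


var_true = rxx * var_obs = 0.51 * 147.51 = 75.2301
var_error = var_obs - var_true
var_error = 147.51 - 75.2301
var_error = 72.2799

72.2799


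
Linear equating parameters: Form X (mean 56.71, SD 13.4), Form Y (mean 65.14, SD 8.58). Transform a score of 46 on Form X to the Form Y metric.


slope = SD_Y / SD_X = 8.58 / 13.4 ~ 0.6403
intercept = mean_Y - slope * mean_X = 65.14 - (8.58 / 13.4) * 56.71 ~ 28.8287
Y = slope * X + intercept. To avoid rounding drift from the rounded slope/intercept, evaluate the equivalent form Y = mean_Y + SD_Y * (X - mean_X) / SD_X at full precision:
Y = 65.14 + 8.58 * (46 - 56.71) / 13.4
Y = 65.14 - 8.58 * 10.71 / 13.4
Y = 65.14 - 91.8918 / 13.4
Y = 65.14 - 6.8576
Y = 58.2824

58.2824


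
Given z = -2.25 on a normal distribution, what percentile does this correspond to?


CDF(z) = 0.5 * (1 + erf(z/sqrt(2)))
erf(-1.591) = -0.9756
CDF = 0.0122
Percentile rank = 0.0122 * 100 = 1.22

1.22


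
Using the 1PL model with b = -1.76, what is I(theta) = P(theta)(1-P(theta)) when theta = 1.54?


P = 1/(1+exp(-(1.54--1.76))) = 0.9644
I = P*(1-P) = 0.9644 * 0.0356
I = 0.0343

0.0343


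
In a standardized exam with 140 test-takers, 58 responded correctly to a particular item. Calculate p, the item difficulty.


Item difficulty p = number correct / total examinees
p = 58 / 140
p = 0.4143

0.4143


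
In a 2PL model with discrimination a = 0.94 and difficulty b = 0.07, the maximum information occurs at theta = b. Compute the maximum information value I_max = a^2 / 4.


For 2PL, max info at theta = b = 0.07
I_max = a^2 / 4 = 0.94^2 / 4
= 0.8836 / 4
I_max = 0.2209

0.2209
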